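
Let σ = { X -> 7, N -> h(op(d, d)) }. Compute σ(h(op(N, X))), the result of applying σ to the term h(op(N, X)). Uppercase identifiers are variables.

Replace each occurrence of X with 7.
Replace each occurrence of N with h(op(d, d)).
Result: h(op(h(op(d, d)), 7)).

h(op(h(op(d, d)), 7))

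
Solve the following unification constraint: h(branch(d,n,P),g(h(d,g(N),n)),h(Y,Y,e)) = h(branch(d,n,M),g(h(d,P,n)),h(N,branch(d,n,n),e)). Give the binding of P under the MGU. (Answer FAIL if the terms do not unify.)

Decompose h/3: branch(d,n,P) = branch(d,n,M),  g(h(d,g(N),n)) = g(h(d,P,n)),  h(Y,Y,e) = h(N,branch(d,n,n),e).
Decompose branch/3: d = d,  n = n,  P = M.
Delete trivial equation d = d.
Delete trivial equation n = n.
Bind P := M; substituting into the one remaining equation that mentions P gives: g(h(d,g(N),n)) = g(h(d,M,n)).
Decompose g/1: h(d,g(N),n) = h(d,M,n).
Decompose h/3: d = d,  g(N) = M,  n = n.
Delete trivial equation d = d.
Bind M := g(N); no other remaining equation mentions M. Substituting into the earlier binding gives P := g(N).
Delete trivial equation n = n.
Decompose h/3: Y = N,  Y = branch(d,n,n),  e = e.
Bind Y := N; substituting into the one remaining equation that mentions Y gives: N = branch(d,n,n).
Bind N := branch(d,n,n); no other remaining equation mentions N. Substituting into the earlier bindings gives P := g(branch(d,n,n)), M := g(branch(d,n,n)), Y := branch(d,n,n).
Delete trivial equation e = e.
MGU = { P := g(branch(d,n,n)), M := g(branch(d,n,n)), Y := branch(d,n,n), N := branch(d,n,n) }, so P := g(branch(d,n,n)).

g(branch(d,n,n))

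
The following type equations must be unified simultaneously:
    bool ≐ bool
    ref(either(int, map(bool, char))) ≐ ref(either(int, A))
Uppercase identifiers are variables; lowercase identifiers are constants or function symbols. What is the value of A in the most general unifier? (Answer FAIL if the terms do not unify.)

map(bool, char)

Delete trivial equation bool ≐ bool.
Decompose ref/1: either(int, map(bool, char)) ≐ either(int, A).
Decompose either/2: int ≐ int,  map(bool, char) ≐ A.
Delete trivial equation int ≐ int.
Bind A := map(bool, char).
MGU = { A := map(bool, char) }, so A := map(bool, char).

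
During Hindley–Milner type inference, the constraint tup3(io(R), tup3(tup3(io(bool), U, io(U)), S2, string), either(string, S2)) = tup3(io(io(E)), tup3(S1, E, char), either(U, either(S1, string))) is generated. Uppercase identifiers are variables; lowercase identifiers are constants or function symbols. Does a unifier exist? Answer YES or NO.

Decompose tup3/3: io(R) = io(io(E)),  tup3(tup3(io(bool), U, io(U)), S2, string) = tup3(S1, E, char),  either(string, S2) = either(U, either(S1, string)).
Decompose io/1: R = io(E).
Bind R := io(E); no other remaining equation mentions R.
Decompose tup3/3: tup3(io(bool), U, io(U)) = S1,  S2 = E,  string = char.
Bind S1 := tup3(io(bool), U, io(U)); substituting into the one remaining equation that mentions S1 gives: either(string, S2) = either(U, either(tup3(io(bool), U, io(U)), string)).
Bind S2 := E; substituting into the one remaining equation that mentions S2 gives: either(string, E) = either(U, either(tup3(io(bool), U, io(U)), string)).
Clash: constants string and char differ; no unifier exists.

NO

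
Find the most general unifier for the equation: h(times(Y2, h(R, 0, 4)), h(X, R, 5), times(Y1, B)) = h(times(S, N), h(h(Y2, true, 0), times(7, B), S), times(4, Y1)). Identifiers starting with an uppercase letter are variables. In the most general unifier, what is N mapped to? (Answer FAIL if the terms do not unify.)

Decompose h/3: times(Y2, h(R, 0, 4)) = times(S, N),  h(X, R, 5) = h(h(Y2, true, 0), times(7, B), S),  times(Y1, B) = times(4, Y1).
Decompose times/2: Y2 = S,  h(R, 0, 4) = N.
Bind Y2 := S; substituting into the one remaining equation that mentions Y2 gives: h(X, R, 5) = h(h(S, true, 0), times(7, B), S).
Bind N := h(R, 0, 4); no other remaining equation mentions N.
Decompose h/3: X = h(S, true, 0),  R = times(7, B),  5 = S.
Bind X := h(S, true, 0); no other remaining equation mentions X.
Bind R := times(7, B); no other remaining equation mentions R. Substituting into the earlier binding gives N := h(times(7, B), 0, 4).
Bind S := 5; no other remaining equation mentions S. Substituting into the earlier bindings gives Y2 := 5, X := h(5, true, 0).
Decompose times/2: Y1 = 4,  B = Y1.
Bind Y1 := 4; substituting into the remaining equation gives: B = 4.
Bind B := 4. Substituting into the earlier bindings gives N := h(times(7, 4), 0, 4), R := times(7, 4).
MGU = { Y2 ↦ 5, N ↦ h(times(7, 4), 0, 4), X ↦ h(5, true, 0), R ↦ times(7, 4), S ↦ 5, Y1 ↦ 4, B ↦ 4 }, so N ↦ h(times(7, 4), 0, 4).

h(times(7, 4), 0, 4)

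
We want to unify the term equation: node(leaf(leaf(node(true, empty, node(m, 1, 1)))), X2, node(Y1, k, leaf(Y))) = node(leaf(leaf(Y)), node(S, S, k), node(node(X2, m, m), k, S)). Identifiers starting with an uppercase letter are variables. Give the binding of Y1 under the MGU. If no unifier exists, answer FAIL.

Decompose node/3: leaf(leaf(node(true, empty, node(m, 1, 1)))) = leaf(leaf(Y)),  X2 = node(S, S, k),  node(Y1, k, leaf(Y)) = node(node(X2, m, m), k, S).
Decompose leaf/1: leaf(node(true, empty, node(m, 1, 1))) = leaf(Y).
Decompose leaf/1: node(true, empty, node(m, 1, 1)) = Y.
Bind Y := node(true, empty, node(m, 1, 1)); substituting into the one remaining equation that mentions Y gives: node(Y1, k, leaf(node(true, empty, node(m, 1, 1)))) = node(node(X2, m, m), k, S).
Bind X2 := node(S, S, k); substituting into the remaining equation gives: node(Y1, k, leaf(node(true, empty, node(m, 1, 1)))) = node(node(node(S, S, k), m, m), k, S).
Decompose node/3: Y1 = node(node(S, S, k), m, m),  k = k,  leaf(node(true, empty, node(m, 1, 1))) = S.
Bind Y1 := node(node(S, S, k), m, m); no other remaining equation mentions Y1.
Delete trivial equation k = k.
Bind S := leaf(node(true, empty, node(m, 1, 1))). Substituting into the earlier bindings gives X2 := node(leaf(node(true, empty, node(m, 1, 1))), leaf(node(true, empty, node(m, 1, 1))), k), Y1 := node(node(leaf(node(true, empty, node(m, 1, 1))), leaf(node(true, empty, node(m, 1, 1))), k), m, m).
MGU = { Y -> node(true, empty, node(m, 1, 1)), X2 -> node(leaf(node(true, empty, node(m, 1, 1))), leaf(node(true, empty, node(m, 1, 1))), k), Y1 -> node(node(leaf(node(true, empty, node(m, 1, 1))), leaf(node(true, empty, node(m, 1, 1))), k), m, m), S -> leaf(node(true, empty, node(m, 1, 1))) }, so Y1 -> node(node(leaf(node(true, empty, node(m, 1, 1))), leaf(node(true, empty, node(m, 1, 1))), k), m, m).

node(node(leaf(node(true, empty, node(m, 1, 1))), leaf(node(true, empty, node(m, 1, 1))), k), m, m)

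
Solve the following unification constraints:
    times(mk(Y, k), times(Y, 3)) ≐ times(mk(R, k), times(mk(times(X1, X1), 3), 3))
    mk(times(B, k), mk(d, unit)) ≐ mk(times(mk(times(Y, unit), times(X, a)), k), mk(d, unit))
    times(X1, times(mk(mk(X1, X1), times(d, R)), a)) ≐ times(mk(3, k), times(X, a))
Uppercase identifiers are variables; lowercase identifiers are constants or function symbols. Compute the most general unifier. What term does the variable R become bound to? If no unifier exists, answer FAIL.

Decompose times/2: mk(Y, k) ≐ mk(R, k),  times(Y, 3) ≐ times(mk(times(X1, X1), 3), 3).
Decompose mk/2: Y ≐ R,  k ≐ k.
Bind Y := R; substituting into the 2 remaining equations that mention Y gives: times(R, 3) ≐ times(mk(times(X1, X1), 3), 3),  mk(times(B, k), mk(d, unit)) ≐ mk(times(mk(times(R, unit), times(X, a)), k), mk(d, unit)).
Delete trivial equation k ≐ k.
Decompose times/2: R ≐ mk(times(X1, X1), 3),  3 ≐ 3.
Bind R := mk(times(X1, X1), 3); substituting into the 2 remaining equations that mention R gives: mk(times(B, k), mk(d, unit)) ≐ mk(times(mk(times(mk(times(X1, X1), 3), unit), times(X, a)), k), mk(d, unit)),  times(X1, times(mk(mk(X1, X1), times(d, mk(times(X1, X1), 3))), a)) ≐ times(mk(3, k), times(X, a)). Substituting into the earlier binding gives Y := mk(times(X1, X1), 3).
Delete trivial equation 3 ≐ 3.
Decompose mk/2: times(B, k) ≐ times(mk(times(mk(times(X1, X1), 3), unit), times(X, a)), k),  mk(d, unit) ≐ mk(d, unit).
Decompose times/2: B ≐ mk(times(mk(times(X1, X1), 3), unit), times(X, a)),  k ≐ k.
Bind B := mk(times(mk(times(X1, X1), 3), unit), times(X, a)); no other remaining equation mentions B.
Delete trivial equation k ≐ k.
Delete trivial equation mk(d, unit) ≐ mk(d, unit).
Decompose times/2: X1 ≐ mk(3, k),  times(mk(mk(X1, X1), times(d, mk(times(X1, X1), 3))), a) ≐ times(X, a).
Bind X1 := mk(3, k); substituting into the remaining equation gives: times(mk(mk(mk(3, k), mk(3, k)), times(d, mk(times(mk(3, k), mk(3, k)), 3))), a) ≐ times(X, a). Substituting into the earlier bindings gives Y := mk(times(mk(3, k), mk(3, k)), 3), R := mk(times(mk(3, k), mk(3, k)), 3), B := mk(times(mk(times(mk(3, k), mk(3, k)), 3), unit), times(X, a)).
Decompose times/2: mk(mk(mk(3, k), mk(3, k)), times(d, mk(times(mk(3, k), mk(3, k)), 3))) ≐ X,  a ≐ a.
Bind X := mk(mk(mk(3, k), mk(3, k)), times(d, mk(times(mk(3, k), mk(3, k)), 3))); no other remaining equation mentions X. Substituting into the earlier binding gives B := mk(times(mk(times(mk(3, k), mk(3, k)), 3), unit), times(mk(mk(mk(3, k), mk(3, k)), times(d, mk(times(mk(3, k), mk(3, k)), 3))), a)).
Delete trivial equation a ≐ a.
MGU = { Y -> mk(times(mk(3, k), mk(3, k)), 3), R -> mk(times(mk(3, k), mk(3, k)), 3), B -> mk(times(mk(times(mk(3, k), mk(3, k)), 3), unit), times(mk(mk(mk(3, k), mk(3, k)), times(d, mk(times(mk(3, k), mk(3, k)), 3))), a)), X1 -> mk(3, k), X -> mk(mk(mk(3, k), mk(3, k)), times(d, mk(times(mk(3, k), mk(3, k)), 3))) }, so R -> mk(times(mk(3, k), mk(3, k)), 3).

mk(times(mk(3, k), mk(3, k)), 3)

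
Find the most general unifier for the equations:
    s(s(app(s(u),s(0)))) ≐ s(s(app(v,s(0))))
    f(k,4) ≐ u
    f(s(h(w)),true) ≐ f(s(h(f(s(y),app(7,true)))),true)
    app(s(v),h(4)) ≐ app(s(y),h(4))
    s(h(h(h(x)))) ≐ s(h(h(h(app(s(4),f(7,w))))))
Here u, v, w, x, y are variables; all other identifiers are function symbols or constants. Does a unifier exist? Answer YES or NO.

Decompose s/1: s(app(s(u),s(0))) ≐ s(app(v,s(0))).
Decompose s/1: app(s(u),s(0)) ≐ app(v,s(0)).
Decompose app/2: s(u) ≐ v,  s(0) ≐ s(0).
Bind v := s(u); substituting into the one remaining equation that mentions v gives: app(s(s(u)),h(4)) ≐ app(s(y),h(4)).
Delete trivial equation s(0) ≐ s(0).
Bind u := f(k,4); substituting into the one remaining equation that mentions u gives: app(s(s(f(k,4))),h(4)) ≐ app(s(y),h(4)). Substituting into the earlier binding gives v := s(f(k,4)).
Decompose f/2: s(h(w)) ≐ s(h(f(s(y),app(7,true)))),  true ≐ true.
Decompose s/1: h(w) ≐ h(f(s(y),app(7,true))).
Decompose h/1: w ≐ f(s(y),app(7,true)).
Bind w := f(s(y),app(7,true)); substituting into the one remaining equation that mentions w gives: s(h(h(h(x)))) ≐ s(h(h(h(app(s(4),f(7,f(s(y),app(7,true)))))))).
Delete trivial equation true ≐ true.
Decompose app/2: s(s(f(k,4))) ≐ s(y),  h(4) ≐ h(4).
Decompose s/1: s(f(k,4)) ≐ y.
Bind y := s(f(k,4)); substituting into the one remaining equation that mentions y gives: s(h(h(h(x)))) ≐ s(h(h(h(app(s(4),f(7,f(s(s(f(k,4))),app(7,true)))))))). Substituting into the earlier binding gives w := f(s(s(f(k,4))),app(7,true)).
Delete trivial equation h(4) ≐ h(4).
Decompose s/1: h(h(h(x))) ≐ h(h(h(app(s(4),f(7,f(s(s(f(k,4))),app(7,true))))))).
Decompose h/1: h(h(x)) ≐ h(h(app(s(4),f(7,f(s(s(f(k,4))),app(7,true)))))).
Decompose h/1: h(x) ≐ h(app(s(4),f(7,f(s(s(f(k,4))),app(7,true))))).
Decompose h/1: x ≐ app(s(4),f(7,f(s(s(f(k,4))),app(7,true)))).
Bind x := app(s(4),f(7,f(s(s(f(k,4))),app(7,true)))).
No equations remain and no clash or occurs-check failure arose, so a unifier exists.

YES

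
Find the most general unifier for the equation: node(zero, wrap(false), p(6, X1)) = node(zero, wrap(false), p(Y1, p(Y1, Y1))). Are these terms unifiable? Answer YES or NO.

Decompose node/3: zero = zero,  wrap(false) = wrap(false),  p(6, X1) = p(Y1, p(Y1, Y1)).
Delete trivial equation zero = zero.
Delete trivial equation wrap(false) = wrap(false).
Decompose p/2: 6 = Y1,  X1 = p(Y1, Y1).
Bind Y1 := 6; substituting into the remaining equation gives: X1 = p(6, 6).
Bind X1 := p(6, 6).
No equations remain and no clash or occurs-check failure arose, so a unifier exists.

YES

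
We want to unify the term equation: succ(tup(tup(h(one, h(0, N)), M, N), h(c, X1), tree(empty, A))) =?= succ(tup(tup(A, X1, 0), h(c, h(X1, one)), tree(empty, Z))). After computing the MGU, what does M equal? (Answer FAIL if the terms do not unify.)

FAIL

Decompose succ/1: tup(tup(h(one, h(0, N)), M, N), h(c, X1), tree(empty, A)) =?= tup(tup(A, X1, 0), h(c, h(X1, one)), tree(empty, Z)).
Decompose tup/3: tup(h(one, h(0, N)), M, N) =?= tup(A, X1, 0),  h(c, X1) =?= h(c, h(X1, one)),  tree(empty, A) =?= tree(empty, Z).
Decompose tup/3: h(one, h(0, N)) =?= A,  M =?= X1,  N =?= 0.
Bind A := h(one, h(0, N)); substituting into the one remaining equation that mentions A gives: tree(empty, h(one, h(0, N))) =?= tree(empty, Z).
Bind M := X1; no other remaining equation mentions M.
Bind N := 0; substituting into the one remaining equation that mentions N gives: tree(empty, h(one, h(0, 0))) =?= tree(empty, Z). Substituting into the earlier binding gives A := h(one, h(0, 0)).
Decompose h/2: c =?= c,  X1 =?= h(X1, one).
Delete trivial equation c =?= c.
Occurs check fails: X1 occurs in h(X1, one); the equation X1 =?= h(X1, one) has no finite solution.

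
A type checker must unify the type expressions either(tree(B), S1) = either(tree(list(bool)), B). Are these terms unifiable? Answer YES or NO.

Decompose either/2: tree(B) = tree(list(bool)),  S1 = B.
Decompose tree/1: B = list(bool).
Bind B := list(bool); substituting into the remaining equation gives: S1 = list(bool).
Bind S1 := list(bool).
No equations remain and no clash or occurs-check failure arose, so a unifier exists.

YES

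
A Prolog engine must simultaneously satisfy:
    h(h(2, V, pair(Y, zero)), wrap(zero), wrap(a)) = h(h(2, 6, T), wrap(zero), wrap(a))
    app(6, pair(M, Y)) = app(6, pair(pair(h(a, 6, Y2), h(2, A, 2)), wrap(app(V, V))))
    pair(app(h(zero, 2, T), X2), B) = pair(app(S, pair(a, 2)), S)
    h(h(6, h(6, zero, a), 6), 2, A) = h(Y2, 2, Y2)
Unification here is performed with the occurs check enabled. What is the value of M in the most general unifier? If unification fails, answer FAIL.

Decompose h/3: h(2, V, pair(Y, zero)) = h(2, 6, T),  wrap(zero) = wrap(zero),  wrap(a) = wrap(a).
Decompose h/3: 2 = 2,  V = 6,  pair(Y, zero) = T.
Delete trivial equation 2 = 2.
Bind V := 6; substituting into the one remaining equation that mentions V gives: app(6, pair(M, Y)) = app(6, pair(pair(h(a, 6, Y2), h(2, A, 2)), wrap(app(6, 6)))).
Bind T := pair(Y, zero); substituting into the one remaining equation that mentions T gives: pair(app(h(zero, 2, pair(Y, zero)), X2), B) = pair(app(S, pair(a, 2)), S).
Delete trivial equation wrap(zero) = wrap(zero).
Delete trivial equation wrap(a) = wrap(a).
Decompose app/2: 6 = 6,  pair(M, Y) = pair(pair(h(a, 6, Y2), h(2, A, 2)), wrap(app(6, 6))).
Delete trivial equation 6 = 6.
Decompose pair/2: M = pair(h(a, 6, Y2), h(2, A, 2)),  Y = wrap(app(6, 6)).
Bind M := pair(h(a, 6, Y2), h(2, A, 2)); no other remaining equation mentions M.
Bind Y := wrap(app(6, 6)); substituting into the one remaining equation that mentions Y gives: pair(app(h(zero, 2, pair(wrap(app(6, 6)), zero)), X2), B) = pair(app(S, pair(a, 2)), S). Substituting into the earlier binding gives T := pair(wrap(app(6, 6)), zero).
Decompose pair/2: app(h(zero, 2, pair(wrap(app(6, 6)), zero)), X2) = app(S, pair(a, 2)),  B = S.
Decompose app/2: h(zero, 2, pair(wrap(app(6, 6)), zero)) = S,  X2 = pair(a, 2).
Bind S := h(zero, 2, pair(wrap(app(6, 6)), zero)); substituting into the one remaining equation that mentions S gives: B = h(zero, 2, pair(wrap(app(6, 6)), zero)).
Bind X2 := pair(a, 2); no other remaining equation mentions X2.
Bind B := h(zero, 2, pair(wrap(app(6, 6)), zero)); no other remaining equation mentions B.
Decompose h/3: h(6, h(6, zero, a), 6) = Y2,  2 = 2,  A = Y2.
Bind Y2 := h(6, h(6, zero, a), 6); substituting into the one remaining equation that mentions Y2 gives: A = h(6, h(6, zero, a), 6). Substituting into the earlier binding gives M := pair(h(a, 6, h(6, h(6, zero, a), 6)), h(2, A, 2)).
Delete trivial equation 2 = 2.
Bind A := h(6, h(6, zero, a), 6). Substituting into the earlier binding gives M := pair(h(a, 6, h(6, h(6, zero, a), 6)), h(2, h(6, h(6, zero, a), 6), 2)).
MGU = { V = 6, T = pair(wrap(app(6, 6)), zero), M = pair(h(a, 6, h(6, h(6, zero, a), 6)), h(2, h(6, h(6, zero, a), 6), 2)), Y = wrap(app(6, 6)), S = h(zero, 2, pair(wrap(app(6, 6)), zero)), X2 = pair(a, 2), B = h(zero, 2, pair(wrap(app(6, 6)), zero)), Y2 = h(6, h(6, zero, a), 6), A = h(6, h(6, zero, a), 6) }, so M = pair(h(a, 6, h(6, h(6, zero, a), 6)), h(2, h(6, h(6, zero, a), 6), 2)).

pair(h(a, 6, h(6, h(6, zero, a), 6)), h(2, h(6, h(6, zero, a), 6), 2))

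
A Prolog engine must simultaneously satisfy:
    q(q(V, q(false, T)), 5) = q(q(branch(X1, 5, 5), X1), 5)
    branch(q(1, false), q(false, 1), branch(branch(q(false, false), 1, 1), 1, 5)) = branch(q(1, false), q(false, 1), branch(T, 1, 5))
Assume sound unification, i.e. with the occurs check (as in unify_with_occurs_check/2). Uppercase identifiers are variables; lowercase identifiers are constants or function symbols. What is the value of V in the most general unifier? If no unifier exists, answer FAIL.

branch(q(false, branch(q(false, false), 1, 1)), 5, 5)

Decompose q/2: q(V, q(false, T)) = q(branch(X1, 5, 5), X1),  5 = 5.
Decompose q/2: V = branch(X1, 5, 5),  q(false, T) = X1.
Bind V := branch(X1, 5, 5); no other remaining equation mentions V.
Bind X1 := q(false, T); no other remaining equation mentions X1. Substituting into the earlier binding gives V := branch(q(false, T), 5, 5).
Delete trivial equation 5 = 5.
Decompose branch/3: q(1, false) = q(1, false),  q(false, 1) = q(false, 1),  branch(branch(q(false, false), 1, 1), 1, 5) = branch(T, 1, 5).
Delete trivial equation q(1, false) = q(1, false).
Delete trivial equation q(false, 1) = q(false, 1).
Decompose branch/3: branch(q(false, false), 1, 1) = T,  1 = 1,  5 = 5.
Bind T := branch(q(false, false), 1, 1); no other remaining equation mentions T. Substituting into the earlier bindings gives V := branch(q(false, branch(q(false, false), 1, 1)), 5, 5), X1 := q(false, branch(q(false, false), 1, 1)).
Delete trivial equation 1 = 1.
Delete trivial equation 5 = 5.
MGU = { V = branch(q(false, branch(q(false, false), 1, 1)), 5, 5), X1 = q(false, branch(q(false, false), 1, 1)), T = branch(q(false, false), 1, 1) }, so V = branch(q(false, branch(q(false, false), 1, 1)), 5, 5).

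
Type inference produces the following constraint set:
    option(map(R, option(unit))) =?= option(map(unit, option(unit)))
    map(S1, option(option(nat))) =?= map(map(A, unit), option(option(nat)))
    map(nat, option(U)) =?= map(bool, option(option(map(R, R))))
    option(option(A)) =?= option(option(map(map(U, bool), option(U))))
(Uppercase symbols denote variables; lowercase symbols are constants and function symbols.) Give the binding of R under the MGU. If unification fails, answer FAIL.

FAIL

Decompose option/1: map(R, option(unit)) =?= map(unit, option(unit)).
Decompose map/2: R =?= unit,  option(unit) =?= option(unit).
Bind R := unit; substituting into the one remaining equation that mentions R gives: map(nat, option(U)) =?= map(bool, option(option(map(unit, unit)))).
Delete trivial equation option(unit) =?= option(unit).
Decompose map/2: S1 =?= map(A, unit),  option(option(nat)) =?= option(option(nat)).
Bind S1 := map(A, unit); no other remaining equation mentions S1.
Delete trivial equation option(option(nat)) =?= option(option(nat)).
Decompose map/2: nat =?= bool,  option(U) =?= option(option(map(unit, unit))).
Clash: constants nat and bool differ; no unifier exists.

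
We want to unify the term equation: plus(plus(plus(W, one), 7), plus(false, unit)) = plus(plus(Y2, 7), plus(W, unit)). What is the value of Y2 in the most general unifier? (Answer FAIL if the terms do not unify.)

plus(false, one)

Decompose plus/2: plus(plus(W, one), 7) = plus(Y2, 7),  plus(false, unit) = plus(W, unit).
Decompose plus/2: plus(W, one) = Y2,  7 = 7.
Bind Y2 := plus(W, one); no other remaining equation mentions Y2.
Delete trivial equation 7 = 7.
Decompose plus/2: false = W,  unit = unit.
Bind W := false; no other remaining equation mentions W. Substituting into the earlier binding gives Y2 := plus(false, one).
Delete trivial equation unit = unit.
MGU = { Y2 -> plus(false, one), W -> false }, so Y2 -> plus(false, one).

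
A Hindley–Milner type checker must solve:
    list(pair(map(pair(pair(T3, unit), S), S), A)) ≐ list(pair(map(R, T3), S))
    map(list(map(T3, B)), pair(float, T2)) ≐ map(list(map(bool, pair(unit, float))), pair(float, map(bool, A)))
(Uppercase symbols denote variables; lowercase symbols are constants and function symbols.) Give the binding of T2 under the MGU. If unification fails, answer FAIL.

map(bool, bool)

Decompose list/1: pair(map(pair(pair(T3, unit), S), S), A) ≐ pair(map(R, T3), S).
Decompose pair/2: map(pair(pair(T3, unit), S), S) ≐ map(R, T3),  A ≐ S.
Decompose map/2: pair(pair(T3, unit), S) ≐ R,  S ≐ T3.
Bind R := pair(pair(T3, unit), S); no other remaining equation mentions R.
Bind S := T3; substituting into the one remaining equation that mentions S gives: A ≐ T3. Substituting into the earlier binding gives R := pair(pair(T3, unit), T3).
Bind A := T3; substituting into the remaining equation gives: map(list(map(T3, B)), pair(float, T2)) ≐ map(list(map(bool, pair(unit, float))), pair(float, map(bool, T3))).
Decompose map/2: list(map(T3, B)) ≐ list(map(bool, pair(unit, float))),  pair(float, T2) ≐ pair(float, map(bool, T3)).
Decompose list/1: map(T3, B) ≐ map(bool, pair(unit, float)).
Decompose map/2: T3 ≐ bool,  B ≐ pair(unit, float).
Bind T3 := bool; substituting into the one remaining equation that mentions T3 gives: pair(float, T2) ≐ pair(float, map(bool, bool)). Substituting into the earlier bindings gives R := pair(pair(bool, unit), bool), S := bool, A := bool.
Bind B := pair(unit, float); no other remaining equation mentions B.
Decompose pair/2: float ≐ float,  T2 ≐ map(bool, bool).
Delete trivial equation float ≐ float.
Bind T2 := map(bool, bool).
MGU = { R ↦ pair(pair(bool, unit), bool), S ↦ bool, A ↦ bool, T3 ↦ bool, B ↦ pair(unit, float), T2 ↦ map(bool, bool) }, so T2 ↦ map(bool, bool).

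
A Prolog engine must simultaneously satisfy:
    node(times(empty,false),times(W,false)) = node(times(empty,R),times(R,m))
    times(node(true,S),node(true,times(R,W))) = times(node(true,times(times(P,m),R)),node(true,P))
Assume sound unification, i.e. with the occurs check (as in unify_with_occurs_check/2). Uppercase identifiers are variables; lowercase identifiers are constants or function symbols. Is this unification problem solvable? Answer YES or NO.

Decompose node/2: times(empty,false) = times(empty,R),  times(W,false) = times(R,m).
Decompose times/2: empty = empty,  false = R.
Delete trivial equation empty = empty.
Bind R := false; substituting into the remaining equations gives: times(W,false) = times(false,m),  times(node(true,S),node(true,times(false,W))) = times(node(true,times(times(P,m),false)),node(true,P)).
Decompose times/2: W = false,  false = m.
Bind W := false; substituting into the one remaining equation that mentions W gives: times(node(true,S),node(true,times(false,false))) = times(node(true,times(times(P,m),false)),node(true,P)).
Clash: constants false and m differ; no unifier exists.

NO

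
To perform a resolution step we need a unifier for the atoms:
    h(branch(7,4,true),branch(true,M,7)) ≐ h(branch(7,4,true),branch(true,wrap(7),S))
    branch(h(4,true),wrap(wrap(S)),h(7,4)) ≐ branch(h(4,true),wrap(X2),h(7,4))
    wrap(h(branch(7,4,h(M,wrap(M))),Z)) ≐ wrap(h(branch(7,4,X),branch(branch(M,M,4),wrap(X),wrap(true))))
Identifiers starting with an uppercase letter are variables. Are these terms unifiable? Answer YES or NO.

Decompose h/2: branch(7,4,true) ≐ branch(7,4,true),  branch(true,M,7) ≐ branch(true,wrap(7),S).
Delete trivial equation branch(7,4,true) ≐ branch(7,4,true).
Decompose branch/3: true ≐ true,  M ≐ wrap(7),  7 ≐ S.
Delete trivial equation true ≐ true.
Bind M := wrap(7); substituting into the one remaining equation that mentions M gives: wrap(h(branch(7,4,h(wrap(7),wrap(wrap(7)))),Z)) ≐ wrap(h(branch(7,4,X),branch(branch(wrap(7),wrap(7),4),wrap(X),wrap(true)))).
Bind S := 7; substituting into the one remaining equation that mentions S gives: branch(h(4,true),wrap(wrap(7)),h(7,4)) ≐ branch(h(4,true),wrap(X2),h(7,4)).
Decompose branch/3: h(4,true) ≐ h(4,true),  wrap(wrap(7)) ≐ wrap(X2),  h(7,4) ≐ h(7,4).
Delete trivial equation h(4,true) ≐ h(4,true).
Decompose wrap/1: wrap(7) ≐ X2.
Bind X2 := wrap(7); no other remaining equation mentions X2.
Delete trivial equation h(7,4) ≐ h(7,4).
Decompose wrap/1: h(branch(7,4,h(wrap(7),wrap(wrap(7)))),Z) ≐ h(branch(7,4,X),branch(branch(wrap(7),wrap(7),4),wrap(X),wrap(true))).
Decompose h/2: branch(7,4,h(wrap(7),wrap(wrap(7)))) ≐ branch(7,4,X),  Z ≐ branch(branch(wrap(7),wrap(7),4),wrap(X),wrap(true)).
Decompose branch/3: 7 ≐ 7,  4 ≐ 4,  h(wrap(7),wrap(wrap(7))) ≐ X.
Delete trivial equation 7 ≐ 7.
Delete trivial equation 4 ≐ 4.
Bind X := h(wrap(7),wrap(wrap(7))); substituting into the remaining equation gives: Z ≐ branch(branch(wrap(7),wrap(7),4),wrap(h(wrap(7),wrap(wrap(7)))),wrap(true)).
Bind Z := branch(branch(wrap(7),wrap(7),4),wrap(h(wrap(7),wrap(wrap(7)))),wrap(true)).
No equations remain and no clash or occurs-check failure arose, so a unifier exists.

YES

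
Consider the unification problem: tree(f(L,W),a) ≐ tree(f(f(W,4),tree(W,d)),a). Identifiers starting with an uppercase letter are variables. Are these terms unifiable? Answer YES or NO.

NO

Decompose tree/2: f(L,W) ≐ f(f(W,4),tree(W,d)),  a ≐ a.
Decompose f/2: L ≐ f(W,4),  W ≐ tree(W,d).
Bind L := f(W,4); no other remaining equation mentions L.
Occurs check fails: W occurs in tree(W,d); the equation W ≐ tree(W,d) has no finite solution.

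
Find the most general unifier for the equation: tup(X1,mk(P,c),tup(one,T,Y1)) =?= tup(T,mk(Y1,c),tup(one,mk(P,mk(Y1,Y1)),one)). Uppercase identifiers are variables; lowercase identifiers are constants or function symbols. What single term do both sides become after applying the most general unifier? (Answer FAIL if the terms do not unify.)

Decompose tup/3: X1 =?= T,  mk(P,c) =?= mk(Y1,c),  tup(one,T,Y1) =?= tup(one,mk(P,mk(Y1,Y1)),one).
Bind X1 := T; no other remaining equation mentions X1.
Decompose mk/2: P =?= Y1,  c =?= c.
Bind P := Y1; substituting into the one remaining equation that mentions P gives: tup(one,T,Y1) =?= tup(one,mk(Y1,mk(Y1,Y1)),one).
Delete trivial equation c =?= c.
Decompose tup/3: one =?= one,  T =?= mk(Y1,mk(Y1,Y1)),  Y1 =?= one.
Delete trivial equation one =?= one.
Bind T := mk(Y1,mk(Y1,Y1)); no other remaining equation mentions T. Substituting into the earlier binding gives X1 := mk(Y1,mk(Y1,Y1)).
Bind Y1 := one. Substituting into the earlier bindings gives X1 := mk(one,mk(one,one)), P := one, T := mk(one,mk(one,one)).
Applying the MGU to either side gives tup(mk(one,mk(one,one)),mk(one,c),tup(one,mk(one,mk(one,one)),one)).

tup(mk(one,mk(one,one)),mk(one,c),tup(one,mk(one,mk(one,one)),one))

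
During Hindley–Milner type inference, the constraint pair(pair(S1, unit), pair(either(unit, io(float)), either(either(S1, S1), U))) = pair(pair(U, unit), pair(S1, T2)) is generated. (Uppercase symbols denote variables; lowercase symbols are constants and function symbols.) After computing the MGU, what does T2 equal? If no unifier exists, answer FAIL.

either(either(either(unit, io(float)), either(unit, io(float))), either(unit, io(float)))

Decompose pair/2: pair(S1, unit) = pair(U, unit),  pair(either(unit, io(float)), either(either(S1, S1), U)) = pair(S1, T2).
Decompose pair/2: S1 = U,  unit = unit.
Bind S1 := U; substituting into the one remaining equation that mentions S1 gives: pair(either(unit, io(float)), either(either(U, U), U)) = pair(U, T2).
Delete trivial equation unit = unit.
Decompose pair/2: either(unit, io(float)) = U,  either(either(U, U), U) = T2.
Bind U := either(unit, io(float)); substituting into the remaining equation gives: either(either(either(unit, io(float)), either(unit, io(float))), either(unit, io(float))) = T2. Substituting into the earlier binding gives S1 := either(unit, io(float)).
Bind T2 := either(either(either(unit, io(float)), either(unit, io(float))), either(unit, io(float))).
MGU = { S1 := either(unit, io(float)), U := either(unit, io(float)), T2 := either(either(either(unit, io(float)), either(unit, io(float))), either(unit, io(float))) }, so T2 := either(either(either(unit, io(float)), either(unit, io(float))), either(unit, io(float))).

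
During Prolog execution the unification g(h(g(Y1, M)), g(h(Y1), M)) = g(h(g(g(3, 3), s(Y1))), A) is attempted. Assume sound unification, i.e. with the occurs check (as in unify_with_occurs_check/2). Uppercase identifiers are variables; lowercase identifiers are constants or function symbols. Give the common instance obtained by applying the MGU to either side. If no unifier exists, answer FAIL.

g(h(g(g(3, 3), s(g(3, 3)))), g(h(g(3, 3)), s(g(3, 3))))

Decompose g/2: h(g(Y1, M)) = h(g(g(3, 3), s(Y1))),  g(h(Y1), M) = A.
Decompose h/1: g(Y1, M) = g(g(3, 3), s(Y1)).
Decompose g/2: Y1 = g(3, 3),  M = s(Y1).
Bind Y1 := g(3, 3); substituting into the remaining equations gives: M = s(g(3, 3)),  g(h(g(3, 3)), M) = A.
Bind M := s(g(3, 3)); substituting into the remaining equation gives: g(h(g(3, 3)), s(g(3, 3))) = A.
Bind A := g(h(g(3, 3)), s(g(3, 3))).
Applying the MGU to either side gives g(h(g(g(3, 3), s(g(3, 3)))), g(h(g(3, 3)), s(g(3, 3)))).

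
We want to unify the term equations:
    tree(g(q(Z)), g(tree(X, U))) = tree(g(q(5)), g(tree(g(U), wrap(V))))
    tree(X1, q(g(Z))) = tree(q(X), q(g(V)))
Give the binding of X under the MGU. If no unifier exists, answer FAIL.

g(wrap(5))

Decompose tree/2: g(q(Z)) = g(q(5)),  g(tree(X, U)) = g(tree(g(U), wrap(V))).
Decompose g/1: q(Z) = q(5).
Decompose q/1: Z = 5.
Bind Z := 5; substituting into the one remaining equation that mentions Z gives: tree(X1, q(g(5))) = tree(q(X), q(g(V))).
Decompose g/1: tree(X, U) = tree(g(U), wrap(V)).
Decompose tree/2: X = g(U),  U = wrap(V).
Bind X := g(U); substituting into the one remaining equation that mentions X gives: tree(X1, q(g(5))) = tree(q(g(U)), q(g(V))).
Bind U := wrap(V); substituting into the remaining equation gives: tree(X1, q(g(5))) = tree(q(g(wrap(V))), q(g(V))). Substituting into the earlier binding gives X := g(wrap(V)).
Decompose tree/2: X1 = q(g(wrap(V))),  q(g(5)) = q(g(V)).
Bind X1 := q(g(wrap(V))); no other remaining equation mentions X1.
Decompose q/1: g(5) = g(V).
Decompose g/1: 5 = V.
Bind V := 5. Substituting into the earlier bindings gives X := g(wrap(5)), U := wrap(5), X1 := q(g(wrap(5))).
MGU = { Z ↦ 5, X ↦ g(wrap(5)), U ↦ wrap(5), X1 ↦ q(g(wrap(5))), V ↦ 5 }, so X ↦ g(wrap(5)).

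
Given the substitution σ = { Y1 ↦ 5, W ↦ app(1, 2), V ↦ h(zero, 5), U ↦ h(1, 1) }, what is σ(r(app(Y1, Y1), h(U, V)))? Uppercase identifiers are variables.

Replace each occurrence of Y1 with 5.
Replace each occurrence of V with h(zero, 5).
Replace each occurrence of U with h(1, 1).
Result: r(app(5, 5), h(h(1, 1), h(zero, 5))).

r(app(5, 5), h(h(1, 1), h(zero, 5)))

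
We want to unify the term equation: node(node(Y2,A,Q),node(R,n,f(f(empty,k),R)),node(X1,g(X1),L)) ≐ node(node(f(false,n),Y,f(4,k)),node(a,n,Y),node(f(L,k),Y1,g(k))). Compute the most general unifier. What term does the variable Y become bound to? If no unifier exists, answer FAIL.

f(f(empty,k),a)

Decompose node/3: node(Y2,A,Q) ≐ node(f(false,n),Y,f(4,k)),  node(R,n,f(f(empty,k),R)) ≐ node(a,n,Y),  node(X1,g(X1),L) ≐ node(f(L,k),Y1,g(k)).
Decompose node/3: Y2 ≐ f(false,n),  A ≐ Y,  Q ≐ f(4,k).
Bind Y2 := f(false,n); no other remaining equation mentions Y2.
Bind A := Y; no other remaining equation mentions A.
Bind Q := f(4,k); no other remaining equation mentions Q.
Decompose node/3: R ≐ a,  n ≐ n,  f(f(empty,k),R) ≐ Y.
Bind R := a; substituting into the one remaining equation that mentions R gives: f(f(empty,k),a) ≐ Y.
Delete trivial equation n ≐ n.
Bind Y := f(f(empty,k),a); no other remaining equation mentions Y. Substituting into the earlier binding gives A := f(f(empty,k),a).
Decompose node/3: X1 ≐ f(L,k),  g(X1) ≐ Y1,  L ≐ g(k).
Bind X1 := f(L,k); substituting into the one remaining equation that mentions X1 gives: g(f(L,k)) ≐ Y1.
Bind Y1 := g(f(L,k)); no other remaining equation mentions Y1.
Bind L := g(k). Substituting into the earlier bindings gives X1 := f(g(k),k), Y1 := g(f(g(k),k)).
MGU = { Y2 ↦ f(false,n), A ↦ f(f(empty,k),a), Q ↦ f(4,k), R ↦ a, Y ↦ f(f(empty,k),a), X1 ↦ f(g(k),k), Y1 ↦ g(f(g(k),k)), L ↦ g(k) }, so Y ↦ f(f(empty,k),a).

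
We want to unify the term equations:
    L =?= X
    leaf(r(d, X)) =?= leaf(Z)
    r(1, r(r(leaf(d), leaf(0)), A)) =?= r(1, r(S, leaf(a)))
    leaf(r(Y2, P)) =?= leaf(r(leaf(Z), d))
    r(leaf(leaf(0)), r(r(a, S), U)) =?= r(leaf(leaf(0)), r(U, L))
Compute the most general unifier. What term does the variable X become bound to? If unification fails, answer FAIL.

Bind L := X; substituting into the one remaining equation that mentions L gives: r(leaf(leaf(0)), r(r(a, S), U)) =?= r(leaf(leaf(0)), r(U, X)).
Decompose leaf/1: r(d, X) =?= Z.
Bind Z := r(d, X); substituting into the one remaining equation that mentions Z gives: leaf(r(Y2, P)) =?= leaf(r(leaf(r(d, X)), d)).
Decompose r/2: 1 =?= 1,  r(r(leaf(d), leaf(0)), A) =?= r(S, leaf(a)).
Delete trivial equation 1 =?= 1.
Decompose r/2: r(leaf(d), leaf(0)) =?= S,  A =?= leaf(a).
Bind S := r(leaf(d), leaf(0)); substituting into the one remaining equation that mentions S gives: r(leaf(leaf(0)), r(r(a, r(leaf(d), leaf(0))), U)) =?= r(leaf(leaf(0)), r(U, X)).
Bind A := leaf(a); no other remaining equation mentions A.
Decompose leaf/1: r(Y2, P) =?= r(leaf(r(d, X)), d).
Decompose r/2: Y2 =?= leaf(r(d, X)),  P =?= d.
Bind Y2 := leaf(r(d, X)); no other remaining equation mentions Y2.
Bind P := d; no other remaining equation mentions P.
Decompose r/2: leaf(leaf(0)) =?= leaf(leaf(0)),  r(r(a, r(leaf(d), leaf(0))), U) =?= r(U, X).
Delete trivial equation leaf(leaf(0)) =?= leaf(leaf(0)).
Decompose r/2: r(a, r(leaf(d), leaf(0))) =?= U,  U =?= X.
Bind U := r(a, r(leaf(d), leaf(0))); substituting into the remaining equation gives: r(a, r(leaf(d), leaf(0))) =?= X.
Bind X := r(a, r(leaf(d), leaf(0))). Substituting into the earlier bindings gives L := r(a, r(leaf(d), leaf(0))), Z := r(d, r(a, r(leaf(d), leaf(0)))), Y2 := leaf(r(d, r(a, r(leaf(d), leaf(0))))).
MGU = { L -> r(a, r(leaf(d), leaf(0))), Z -> r(d, r(a, r(leaf(d), leaf(0)))), S -> r(leaf(d), leaf(0)), A -> leaf(a), Y2 -> leaf(r(d, r(a, r(leaf(d), leaf(0))))), P -> d, U -> r(a, r(leaf(d), leaf(0))), X -> r(a, r(leaf(d), leaf(0))) }, so X -> r(a, r(leaf(d), leaf(0))).

r(a, r(leaf(d), leaf(0)))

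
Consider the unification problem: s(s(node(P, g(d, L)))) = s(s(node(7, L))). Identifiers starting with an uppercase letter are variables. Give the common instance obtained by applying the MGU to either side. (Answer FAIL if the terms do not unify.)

FAIL

Decompose s/1: s(node(P, g(d, L))) = s(node(7, L)).
Decompose s/1: node(P, g(d, L)) = node(7, L).
Decompose node/2: P = 7,  g(d, L) = L.
Bind P := 7; no other remaining equation mentions P.
Occurs check fails: L occurs in g(d, L); the equation L = g(d, L) has no finite solution.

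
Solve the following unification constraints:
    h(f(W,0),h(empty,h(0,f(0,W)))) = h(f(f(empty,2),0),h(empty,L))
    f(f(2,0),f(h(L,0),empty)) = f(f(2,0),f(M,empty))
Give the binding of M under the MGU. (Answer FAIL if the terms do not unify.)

h(h(0,f(0,f(empty,2))),0)

Decompose h/2: f(W,0) = f(f(empty,2),0),  h(empty,h(0,f(0,W))) = h(empty,L).
Decompose f/2: W = f(empty,2),  0 = 0.
Bind W := f(empty,2); substituting into the one remaining equation that mentions W gives: h(empty,h(0,f(0,f(empty,2)))) = h(empty,L).
Delete trivial equation 0 = 0.
Decompose h/2: empty = empty,  h(0,f(0,f(empty,2))) = L.
Delete trivial equation empty = empty.
Bind L := h(0,f(0,f(empty,2))); substituting into the remaining equation gives: f(f(2,0),f(h(h(0,f(0,f(empty,2))),0),empty)) = f(f(2,0),f(M,empty)).
Decompose f/2: f(2,0) = f(2,0),  f(h(h(0,f(0,f(empty,2))),0),empty) = f(M,empty).
Delete trivial equation f(2,0) = f(2,0).
Decompose f/2: h(h(0,f(0,f(empty,2))),0) = M,  empty = empty.
Bind M := h(h(0,f(0,f(empty,2))),0); no other remaining equation mentions M.
Delete trivial equation empty = empty.
MGU = { W -> f(empty,2), L -> h(0,f(0,f(empty,2))), M -> h(h(0,f(0,f(empty,2))),0) }, so M -> h(h(0,f(0,f(empty,2))),0).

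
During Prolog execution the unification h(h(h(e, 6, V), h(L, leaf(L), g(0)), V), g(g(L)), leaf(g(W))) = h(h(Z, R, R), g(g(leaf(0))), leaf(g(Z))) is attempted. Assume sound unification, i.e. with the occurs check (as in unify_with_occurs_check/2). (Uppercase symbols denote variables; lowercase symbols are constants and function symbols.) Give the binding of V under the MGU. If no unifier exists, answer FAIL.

h(leaf(0), leaf(leaf(0)), g(0))

Decompose h/3: h(h(e, 6, V), h(L, leaf(L), g(0)), V) = h(Z, R, R),  g(g(L)) = g(g(leaf(0))),  leaf(g(W)) = leaf(g(Z)).
Decompose h/3: h(e, 6, V) = Z,  h(L, leaf(L), g(0)) = R,  V = R.
Bind Z := h(e, 6, V); substituting into the one remaining equation that mentions Z gives: leaf(g(W)) = leaf(g(h(e, 6, V))).
Bind R := h(L, leaf(L), g(0)); substituting into the one remaining equation that mentions R gives: V = h(L, leaf(L), g(0)).
Bind V := h(L, leaf(L), g(0)); substituting into the one remaining equation that mentions V gives: leaf(g(W)) = leaf(g(h(e, 6, h(L, leaf(L), g(0))))). Substituting into the earlier binding gives Z := h(e, 6, h(L, leaf(L), g(0))).
Decompose g/1: g(L) = g(leaf(0)).
Decompose g/1: L = leaf(0).
Bind L := leaf(0); substituting into the remaining equation gives: leaf(g(W)) = leaf(g(h(e, 6, h(leaf(0), leaf(leaf(0)), g(0))))). Substituting into the earlier bindings gives Z := h(e, 6, h(leaf(0), leaf(leaf(0)), g(0))), R := h(leaf(0), leaf(leaf(0)), g(0)), V := h(leaf(0), leaf(leaf(0)), g(0)).
Decompose leaf/1: g(W) = g(h(e, 6, h(leaf(0), leaf(leaf(0)), g(0)))).
Decompose g/1: W = h(e, 6, h(leaf(0), leaf(leaf(0)), g(0))).
Bind W := h(e, 6, h(leaf(0), leaf(leaf(0)), g(0))).
MGU = { Z ↦ h(e, 6, h(leaf(0), leaf(leaf(0)), g(0))), R ↦ h(leaf(0), leaf(leaf(0)), g(0)), V ↦ h(leaf(0), leaf(leaf(0)), g(0)), L ↦ leaf(0), W ↦ h(e, 6, h(leaf(0), leaf(leaf(0)), g(0))) }, so V ↦ h(leaf(0), leaf(leaf(0)), g(0)).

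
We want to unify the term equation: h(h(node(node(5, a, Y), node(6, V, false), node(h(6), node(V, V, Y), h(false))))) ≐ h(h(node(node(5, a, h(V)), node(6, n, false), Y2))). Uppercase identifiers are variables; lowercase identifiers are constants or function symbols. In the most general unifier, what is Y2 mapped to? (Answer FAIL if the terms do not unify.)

node(h(6), node(n, n, h(n)), h(false))

Decompose h/1: h(node(node(5, a, Y), node(6, V, false), node(h(6), node(V, V, Y), h(false)))) ≐ h(node(node(5, a, h(V)), node(6, n, false), Y2)).
Decompose h/1: node(node(5, a, Y), node(6, V, false), node(h(6), node(V, V, Y), h(false))) ≐ node(node(5, a, h(V)), node(6, n, false), Y2).
Decompose node/3: node(5, a, Y) ≐ node(5, a, h(V)),  node(6, V, false) ≐ node(6, n, false),  node(h(6), node(V, V, Y), h(false)) ≐ Y2.
Decompose node/3: 5 ≐ 5,  a ≐ a,  Y ≐ h(V).
Delete trivial equation 5 ≐ 5.
Delete trivial equation a ≐ a.
Bind Y := h(V); substituting into the one remaining equation that mentions Y gives: node(h(6), node(V, V, h(V)), h(false)) ≐ Y2.
Decompose node/3: 6 ≐ 6,  V ≐ n,  false ≐ false.
Delete trivial equation 6 ≐ 6.
Bind V := n; substituting into the one remaining equation that mentions V gives: node(h(6), node(n, n, h(n)), h(false)) ≐ Y2. Substituting into the earlier binding gives Y := h(n).
Delete trivial equation false ≐ false.
Bind Y2 := node(h(6), node(n, n, h(n)), h(false)).
MGU = { Y -> h(n), V -> n, Y2 -> node(h(6), node(n, n, h(n)), h(false)) }, so Y2 -> node(h(6), node(n, n, h(n)), h(false)).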